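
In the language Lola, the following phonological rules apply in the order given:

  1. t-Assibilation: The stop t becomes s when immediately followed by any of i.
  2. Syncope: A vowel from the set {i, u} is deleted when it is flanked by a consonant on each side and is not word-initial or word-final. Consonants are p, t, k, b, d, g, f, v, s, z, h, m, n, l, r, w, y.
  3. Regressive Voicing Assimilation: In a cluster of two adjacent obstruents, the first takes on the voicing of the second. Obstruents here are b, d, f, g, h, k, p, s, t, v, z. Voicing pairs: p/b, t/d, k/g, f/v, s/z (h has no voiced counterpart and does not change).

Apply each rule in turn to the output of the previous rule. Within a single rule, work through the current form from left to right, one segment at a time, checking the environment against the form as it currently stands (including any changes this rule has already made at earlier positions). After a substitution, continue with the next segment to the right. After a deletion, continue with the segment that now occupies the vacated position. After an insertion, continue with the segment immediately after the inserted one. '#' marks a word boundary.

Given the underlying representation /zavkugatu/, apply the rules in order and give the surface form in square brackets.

1 t-Assibilation: no change — [zavkugatu]
2 Syncope: [zavkugatu] → [zavkgatu]
3 Regressive Voicing Assimilation: [zavkgatu] → [zafggatu]

[zafggatu]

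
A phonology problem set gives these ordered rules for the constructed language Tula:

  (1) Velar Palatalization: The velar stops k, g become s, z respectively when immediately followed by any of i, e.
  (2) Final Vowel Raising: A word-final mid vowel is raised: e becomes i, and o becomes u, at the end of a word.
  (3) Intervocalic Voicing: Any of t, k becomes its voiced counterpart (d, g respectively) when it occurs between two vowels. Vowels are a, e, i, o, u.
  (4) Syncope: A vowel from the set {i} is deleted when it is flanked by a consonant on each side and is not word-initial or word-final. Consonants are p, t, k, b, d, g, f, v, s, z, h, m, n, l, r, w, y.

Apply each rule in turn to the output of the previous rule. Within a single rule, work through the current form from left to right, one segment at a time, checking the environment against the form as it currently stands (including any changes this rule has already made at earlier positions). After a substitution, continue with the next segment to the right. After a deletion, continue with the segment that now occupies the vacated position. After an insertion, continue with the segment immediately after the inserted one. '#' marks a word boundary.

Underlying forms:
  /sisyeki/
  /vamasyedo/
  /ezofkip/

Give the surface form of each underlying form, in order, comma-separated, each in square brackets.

[ssyesi], [vamasyedu], [ezofsp]

/sisyeki/:
  (1) Velar Palatalization: [sisyeki] → [sisyesi]
  (2) Final Vowel Raising: no change — [sisyesi]
  (3) Intervocalic Voicing: no change — [sisyesi]
  (4) Syncope: [sisyesi] → [ssyesi]
/vamasyedo/:
  (1) Velar Palatalization: no change — [vamasyedo]
  (2) Final Vowel Raising: [vamasyedo] → [vamasyedu]
  (3) Intervocalic Voicing: no change — [vamasyedu]
  (4) Syncope: no change — [vamasyedu]
/ezofkip/:
  (1) Velar Palatalization: [ezofkip] → [ezofsip]
  (2) Final Vowel Raising: no change — [ezofsip]
  (3) Intervocalic Voicing: no change — [ezofsip]
  (4) Syncope: [ezofsip] → [ezofsp]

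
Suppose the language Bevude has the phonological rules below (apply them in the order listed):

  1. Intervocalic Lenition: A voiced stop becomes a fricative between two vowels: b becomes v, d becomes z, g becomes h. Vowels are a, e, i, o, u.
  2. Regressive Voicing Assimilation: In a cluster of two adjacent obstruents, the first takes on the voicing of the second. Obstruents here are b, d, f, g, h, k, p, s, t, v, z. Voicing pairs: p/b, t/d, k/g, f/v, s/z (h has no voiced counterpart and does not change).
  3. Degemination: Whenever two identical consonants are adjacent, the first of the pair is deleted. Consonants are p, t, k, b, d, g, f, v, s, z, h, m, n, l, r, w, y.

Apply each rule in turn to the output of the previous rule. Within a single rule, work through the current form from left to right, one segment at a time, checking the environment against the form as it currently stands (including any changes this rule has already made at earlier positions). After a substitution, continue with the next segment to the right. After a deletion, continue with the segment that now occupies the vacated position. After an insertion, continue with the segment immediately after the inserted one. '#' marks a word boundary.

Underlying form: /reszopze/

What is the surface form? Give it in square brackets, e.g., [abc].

1 Intervocalic Lenition: no change — [reszopze]
2 Regressive Voicing Assimilation: [reszopze] → [rezzobze]
3 Degemination: [rezzobze] → [rezobze]

[rezobze]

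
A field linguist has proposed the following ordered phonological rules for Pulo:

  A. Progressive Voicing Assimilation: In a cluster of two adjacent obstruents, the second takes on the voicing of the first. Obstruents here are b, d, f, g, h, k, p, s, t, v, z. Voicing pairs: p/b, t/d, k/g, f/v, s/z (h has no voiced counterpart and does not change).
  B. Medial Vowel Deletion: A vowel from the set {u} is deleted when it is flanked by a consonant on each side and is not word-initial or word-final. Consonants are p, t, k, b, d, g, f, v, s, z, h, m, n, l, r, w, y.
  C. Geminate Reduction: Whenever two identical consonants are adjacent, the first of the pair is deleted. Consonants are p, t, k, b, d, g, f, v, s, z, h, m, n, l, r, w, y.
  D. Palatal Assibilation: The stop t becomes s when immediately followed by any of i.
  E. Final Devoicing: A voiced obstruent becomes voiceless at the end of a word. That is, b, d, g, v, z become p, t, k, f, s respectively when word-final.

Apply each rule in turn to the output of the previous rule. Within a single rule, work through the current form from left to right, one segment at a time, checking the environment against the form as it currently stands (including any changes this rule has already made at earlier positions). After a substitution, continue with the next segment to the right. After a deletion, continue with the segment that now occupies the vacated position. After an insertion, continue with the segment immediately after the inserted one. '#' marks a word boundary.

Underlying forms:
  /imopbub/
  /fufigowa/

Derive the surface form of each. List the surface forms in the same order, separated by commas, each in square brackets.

/imopbub/:
  A Progressive Voicing Assimilation: [imopbub] → [imoppub]
  B Medial Vowel Deletion: [imoppub] → [imoppb]
  C Geminate Reduction: [imoppb] → [imopb]
  D Palatal Assibilation: no change — [imopb]
  E Final Devoicing: [imopb] → [imopp]
/fufigowa/:
  A Progressive Voicing Assimilation: no change — [fufigowa]
  B Medial Vowel Deletion: [fufigowa] → [ffigowa]
  C Geminate Reduction: [ffigowa] → [figowa]
  D Palatal Assibilation: no change — [figowa]
  E Final Devoicing: no change — [figowa]

[imopp], [figowa]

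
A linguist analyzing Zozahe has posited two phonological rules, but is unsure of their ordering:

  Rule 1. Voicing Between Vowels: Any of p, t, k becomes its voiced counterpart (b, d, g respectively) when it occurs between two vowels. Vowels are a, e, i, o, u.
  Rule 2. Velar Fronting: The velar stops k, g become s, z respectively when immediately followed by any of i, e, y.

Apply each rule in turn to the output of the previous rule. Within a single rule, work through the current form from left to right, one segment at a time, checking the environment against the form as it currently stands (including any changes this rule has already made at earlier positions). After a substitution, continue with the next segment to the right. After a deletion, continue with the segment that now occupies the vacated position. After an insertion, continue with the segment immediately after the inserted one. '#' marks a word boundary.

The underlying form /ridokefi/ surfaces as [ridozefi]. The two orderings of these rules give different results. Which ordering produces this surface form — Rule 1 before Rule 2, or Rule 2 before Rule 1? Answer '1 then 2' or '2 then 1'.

Order 1 then 2:
  1 Voicing Between Vowels: [ridokefi] → [ridogefi]
  2 Velar Fronting: [ridogefi] → [ridozefi]
  result: [ridozefi]
Order 2 then 1:
  2 Velar Fronting: [ridokefi] → [ridosefi]
  1 Voicing Between Vowels: no change — [ridosefi]
  result: [ridosefi]

1 then 2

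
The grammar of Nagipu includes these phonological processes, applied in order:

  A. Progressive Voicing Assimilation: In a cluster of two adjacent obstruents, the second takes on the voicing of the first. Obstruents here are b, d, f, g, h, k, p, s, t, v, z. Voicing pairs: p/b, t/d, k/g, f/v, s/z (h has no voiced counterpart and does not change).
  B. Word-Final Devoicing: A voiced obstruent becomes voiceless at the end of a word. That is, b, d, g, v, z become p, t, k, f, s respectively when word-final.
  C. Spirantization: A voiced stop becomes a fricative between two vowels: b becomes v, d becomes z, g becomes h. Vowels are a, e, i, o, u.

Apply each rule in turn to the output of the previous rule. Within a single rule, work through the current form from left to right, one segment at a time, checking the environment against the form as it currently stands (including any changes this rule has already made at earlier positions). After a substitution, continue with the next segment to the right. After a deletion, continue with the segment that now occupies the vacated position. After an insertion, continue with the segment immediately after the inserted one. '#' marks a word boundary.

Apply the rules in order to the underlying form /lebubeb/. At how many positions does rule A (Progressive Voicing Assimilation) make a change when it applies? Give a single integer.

A Progressive Voicing Assimilation: no change — [lebubeb]
B Word-Final Devoicing: [lebubeb] → [lebubep]
C Spirantization: [lebubep] → [levuvep]
Rule A changed 0 position(s).

0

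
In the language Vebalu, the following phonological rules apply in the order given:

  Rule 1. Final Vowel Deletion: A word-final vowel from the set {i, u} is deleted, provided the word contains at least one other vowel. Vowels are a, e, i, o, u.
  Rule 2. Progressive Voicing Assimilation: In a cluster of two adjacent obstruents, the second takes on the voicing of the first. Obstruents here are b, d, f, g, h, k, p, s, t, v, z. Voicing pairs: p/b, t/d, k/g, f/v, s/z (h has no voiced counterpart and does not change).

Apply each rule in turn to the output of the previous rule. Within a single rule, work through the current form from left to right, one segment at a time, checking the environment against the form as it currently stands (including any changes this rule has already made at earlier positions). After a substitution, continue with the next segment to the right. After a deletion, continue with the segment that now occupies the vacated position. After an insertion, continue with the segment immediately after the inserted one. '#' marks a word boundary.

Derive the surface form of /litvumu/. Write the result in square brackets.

Rule 1 Final Vowel Deletion: [litvumu] → [litvum]
Rule 2 Progressive Voicing Assimilation: [litvum] → [litfum]

[litfum]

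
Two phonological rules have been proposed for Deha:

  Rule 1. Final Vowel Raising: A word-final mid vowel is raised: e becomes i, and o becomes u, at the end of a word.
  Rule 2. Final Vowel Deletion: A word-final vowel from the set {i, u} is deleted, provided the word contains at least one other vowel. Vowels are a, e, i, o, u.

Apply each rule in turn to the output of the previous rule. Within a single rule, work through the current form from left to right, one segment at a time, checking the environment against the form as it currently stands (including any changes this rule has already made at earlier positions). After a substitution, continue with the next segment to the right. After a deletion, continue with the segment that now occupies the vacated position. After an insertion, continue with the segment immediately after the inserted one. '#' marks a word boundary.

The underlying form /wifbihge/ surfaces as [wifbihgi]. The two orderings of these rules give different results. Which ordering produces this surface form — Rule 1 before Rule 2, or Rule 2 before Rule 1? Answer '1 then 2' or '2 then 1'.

2 then 1

Order 1 then 2:
  1 Final Vowel Raising: [wifbihge] → [wifbihgi]
  2 Final Vowel Deletion: [wifbihgi] → [wifbihg]
  result: [wifbihg]
Order 2 then 1:
  2 Final Vowel Deletion: no change — [wifbihge]
  1 Final Vowel Raising: [wifbihge] → [wifbihgi]
  result: [wifbihgi]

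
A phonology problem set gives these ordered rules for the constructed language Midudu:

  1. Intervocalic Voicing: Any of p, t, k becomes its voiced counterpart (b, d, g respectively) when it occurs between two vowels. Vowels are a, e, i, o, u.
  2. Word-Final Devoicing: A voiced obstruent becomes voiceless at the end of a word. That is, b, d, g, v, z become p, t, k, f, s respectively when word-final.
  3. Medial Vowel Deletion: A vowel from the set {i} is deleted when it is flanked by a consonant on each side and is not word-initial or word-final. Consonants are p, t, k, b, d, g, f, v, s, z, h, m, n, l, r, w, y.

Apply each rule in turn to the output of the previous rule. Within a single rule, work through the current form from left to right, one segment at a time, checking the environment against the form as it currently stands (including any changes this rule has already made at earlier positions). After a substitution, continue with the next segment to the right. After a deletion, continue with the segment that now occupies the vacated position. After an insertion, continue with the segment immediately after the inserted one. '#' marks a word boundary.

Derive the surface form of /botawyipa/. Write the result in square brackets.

[bodawyba]

1 Intervocalic Voicing: [botawyipa] → [bodawyiba]
2 Word-Final Devoicing: no change — [bodawyiba]
3 Medial Vowel Deletion: [bodawyiba] → [bodawyba]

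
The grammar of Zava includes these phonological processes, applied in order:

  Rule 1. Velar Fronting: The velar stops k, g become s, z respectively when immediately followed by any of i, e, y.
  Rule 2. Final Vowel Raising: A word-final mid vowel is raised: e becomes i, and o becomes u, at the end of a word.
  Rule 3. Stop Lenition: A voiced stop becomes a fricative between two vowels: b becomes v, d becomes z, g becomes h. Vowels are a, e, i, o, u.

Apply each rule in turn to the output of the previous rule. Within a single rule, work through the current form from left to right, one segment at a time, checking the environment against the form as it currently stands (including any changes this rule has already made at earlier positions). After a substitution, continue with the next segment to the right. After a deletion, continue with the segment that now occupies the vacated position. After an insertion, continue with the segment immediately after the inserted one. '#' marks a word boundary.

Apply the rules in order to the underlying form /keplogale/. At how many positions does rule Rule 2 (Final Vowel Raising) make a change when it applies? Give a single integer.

1

Rule 1 Velar Fronting: [keplogale] → [seplogale]
Rule 2 Final Vowel Raising: [seplogale] → [seplogali]
Rule 3 Stop Lenition: [seplogali] → [seplohali]
Rule Rule 2 changed 1 position(s).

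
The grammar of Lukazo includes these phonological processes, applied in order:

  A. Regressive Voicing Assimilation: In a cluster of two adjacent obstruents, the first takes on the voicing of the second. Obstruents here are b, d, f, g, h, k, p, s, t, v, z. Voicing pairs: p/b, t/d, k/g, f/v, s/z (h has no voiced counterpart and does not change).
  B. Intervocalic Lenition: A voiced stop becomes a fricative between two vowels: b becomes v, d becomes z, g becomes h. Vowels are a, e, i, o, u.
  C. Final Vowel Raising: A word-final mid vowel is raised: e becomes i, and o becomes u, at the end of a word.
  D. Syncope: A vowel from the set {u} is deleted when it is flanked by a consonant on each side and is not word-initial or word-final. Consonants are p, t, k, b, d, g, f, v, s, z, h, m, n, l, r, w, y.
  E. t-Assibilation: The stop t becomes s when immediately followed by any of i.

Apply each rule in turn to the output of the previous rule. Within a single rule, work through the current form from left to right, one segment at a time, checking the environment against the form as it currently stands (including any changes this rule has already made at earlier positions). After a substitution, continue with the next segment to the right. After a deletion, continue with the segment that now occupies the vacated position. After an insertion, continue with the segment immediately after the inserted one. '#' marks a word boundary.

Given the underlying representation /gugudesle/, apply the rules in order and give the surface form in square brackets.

A Regressive Voicing Assimilation: no change — [gugudesle]
B Intervocalic Lenition: [gugudesle] → [guhuzesle]
C Final Vowel Raising: [guhuzesle] → [guhuzesli]
D Syncope: [guhuzesli] → [ghzesli]
E t-Assibilation: no change — [ghzesli]

[ghzesli]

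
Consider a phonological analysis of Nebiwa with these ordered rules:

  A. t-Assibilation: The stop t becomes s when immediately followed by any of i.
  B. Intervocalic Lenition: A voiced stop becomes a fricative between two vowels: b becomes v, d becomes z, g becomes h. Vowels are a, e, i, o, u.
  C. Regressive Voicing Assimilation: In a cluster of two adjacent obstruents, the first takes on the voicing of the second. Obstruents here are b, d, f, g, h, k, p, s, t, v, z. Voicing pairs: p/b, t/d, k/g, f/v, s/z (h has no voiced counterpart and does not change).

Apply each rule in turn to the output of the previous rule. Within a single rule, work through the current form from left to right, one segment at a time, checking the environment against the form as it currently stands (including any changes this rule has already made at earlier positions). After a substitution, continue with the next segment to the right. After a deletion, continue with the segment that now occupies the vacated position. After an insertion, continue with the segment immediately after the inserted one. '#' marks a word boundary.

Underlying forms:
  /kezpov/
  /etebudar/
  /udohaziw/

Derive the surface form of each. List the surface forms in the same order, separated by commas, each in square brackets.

/kezpov/:
  A t-Assibilation: no change — [kezpov]
  B Intervocalic Lenition: no change — [kezpov]
  C Regressive Voicing Assimilation: [kezpov] → [kespov]
/etebudar/:
  A t-Assibilation: no change — [etebudar]
  B Intervocalic Lenition: [etebudar] → [etevuzar]
  C Regressive Voicing Assimilation: no change — [etevuzar]
/udohaziw/:
  A t-Assibilation: no change — [udohaziw]
  B Intervocalic Lenition: [udohaziw] → [uzohaziw]
  C Regressive Voicing Assimilation: no change — [uzohaziw]

[kespov], [etevuzar], [uzohaziw]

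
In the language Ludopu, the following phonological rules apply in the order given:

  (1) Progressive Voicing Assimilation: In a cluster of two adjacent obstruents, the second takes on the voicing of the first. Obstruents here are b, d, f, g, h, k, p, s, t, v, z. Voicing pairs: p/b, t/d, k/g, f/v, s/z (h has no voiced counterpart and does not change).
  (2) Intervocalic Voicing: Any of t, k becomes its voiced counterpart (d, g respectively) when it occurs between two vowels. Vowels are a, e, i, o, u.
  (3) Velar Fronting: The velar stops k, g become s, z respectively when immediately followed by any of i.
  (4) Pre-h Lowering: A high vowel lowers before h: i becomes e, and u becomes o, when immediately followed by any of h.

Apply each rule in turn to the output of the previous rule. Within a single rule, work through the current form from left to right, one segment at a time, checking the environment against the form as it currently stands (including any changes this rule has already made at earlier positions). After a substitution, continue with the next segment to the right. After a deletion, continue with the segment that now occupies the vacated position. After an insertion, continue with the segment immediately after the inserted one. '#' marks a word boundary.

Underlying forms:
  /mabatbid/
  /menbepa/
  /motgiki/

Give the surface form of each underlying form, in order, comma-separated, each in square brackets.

[mabatpid], [menbepa], [motsizi]

/mabatbid/:
  (1) Progressive Voicing Assimilation: [mabatbid] → [mabatpid]
  (2) Intervocalic Voicing: no change — [mabatpid]
  (3) Velar Fronting: no change — [mabatpid]
  (4) Pre-h Lowering: no change — [mabatpid]
/menbepa/:
  (1) Progressive Voicing Assimilation: no change — [menbepa]
  (2) Intervocalic Voicing: no change — [menbepa]
  (3) Velar Fronting: no change — [menbepa]
  (4) Pre-h Lowering: no change — [menbepa]
/motgiki/:
  (1) Progressive Voicing Assimilation: [motgiki] → [motkiki]
  (2) Intervocalic Voicing: [motkiki] → [motkigi]
  (3) Velar Fronting: [motkigi] → [motsizi]
  (4) Pre-h Lowering: no change — [motsizi]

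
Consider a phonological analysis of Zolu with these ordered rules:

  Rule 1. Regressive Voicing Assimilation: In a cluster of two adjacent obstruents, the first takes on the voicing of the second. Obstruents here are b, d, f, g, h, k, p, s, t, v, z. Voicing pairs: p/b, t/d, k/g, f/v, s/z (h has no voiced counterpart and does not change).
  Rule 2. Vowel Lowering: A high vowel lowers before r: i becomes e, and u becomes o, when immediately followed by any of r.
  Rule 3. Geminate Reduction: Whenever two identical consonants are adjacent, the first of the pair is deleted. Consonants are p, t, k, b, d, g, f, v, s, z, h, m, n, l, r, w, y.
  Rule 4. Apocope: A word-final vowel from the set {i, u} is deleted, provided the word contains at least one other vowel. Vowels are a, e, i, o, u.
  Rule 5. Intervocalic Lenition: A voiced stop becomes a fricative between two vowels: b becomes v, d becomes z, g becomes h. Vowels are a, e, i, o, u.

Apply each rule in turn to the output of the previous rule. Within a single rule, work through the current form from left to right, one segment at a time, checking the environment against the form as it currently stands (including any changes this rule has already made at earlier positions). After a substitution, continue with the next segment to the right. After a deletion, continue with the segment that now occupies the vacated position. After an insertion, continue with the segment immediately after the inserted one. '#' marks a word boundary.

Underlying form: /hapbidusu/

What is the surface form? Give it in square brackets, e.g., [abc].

[havizus]

Rule 1 Regressive Voicing Assimilation: [hapbidusu] → [habbidusu]
Rule 2 Vowel Lowering: no change — [habbidusu]
Rule 3 Geminate Reduction: [habbidusu] → [habidusu]
Rule 4 Apocope: [habidusu] → [habidus]
Rule 5 Intervocalic Lenition: [habidus] → [havizus]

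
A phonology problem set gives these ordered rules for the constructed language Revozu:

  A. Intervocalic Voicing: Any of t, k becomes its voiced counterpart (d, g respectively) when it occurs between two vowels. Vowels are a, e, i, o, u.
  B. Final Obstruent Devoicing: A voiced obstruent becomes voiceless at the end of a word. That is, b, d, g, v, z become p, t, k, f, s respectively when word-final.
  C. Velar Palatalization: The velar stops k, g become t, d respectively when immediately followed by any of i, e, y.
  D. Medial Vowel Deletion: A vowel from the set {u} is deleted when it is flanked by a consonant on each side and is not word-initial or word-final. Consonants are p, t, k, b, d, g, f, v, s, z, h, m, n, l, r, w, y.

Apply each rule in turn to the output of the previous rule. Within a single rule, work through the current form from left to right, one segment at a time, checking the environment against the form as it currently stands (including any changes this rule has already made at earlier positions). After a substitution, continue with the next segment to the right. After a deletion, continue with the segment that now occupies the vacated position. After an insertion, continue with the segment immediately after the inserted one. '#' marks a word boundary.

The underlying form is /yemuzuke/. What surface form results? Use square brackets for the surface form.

A Intervocalic Voicing: [yemuzuke] → [yemuzuge]
B Final Obstruent Devoicing: no change — [yemuzuge]
C Velar Palatalization: [yemuzuge] → [yemuzude]
D Medial Vowel Deletion: [yemuzude] → [yemzde]

[yemzde]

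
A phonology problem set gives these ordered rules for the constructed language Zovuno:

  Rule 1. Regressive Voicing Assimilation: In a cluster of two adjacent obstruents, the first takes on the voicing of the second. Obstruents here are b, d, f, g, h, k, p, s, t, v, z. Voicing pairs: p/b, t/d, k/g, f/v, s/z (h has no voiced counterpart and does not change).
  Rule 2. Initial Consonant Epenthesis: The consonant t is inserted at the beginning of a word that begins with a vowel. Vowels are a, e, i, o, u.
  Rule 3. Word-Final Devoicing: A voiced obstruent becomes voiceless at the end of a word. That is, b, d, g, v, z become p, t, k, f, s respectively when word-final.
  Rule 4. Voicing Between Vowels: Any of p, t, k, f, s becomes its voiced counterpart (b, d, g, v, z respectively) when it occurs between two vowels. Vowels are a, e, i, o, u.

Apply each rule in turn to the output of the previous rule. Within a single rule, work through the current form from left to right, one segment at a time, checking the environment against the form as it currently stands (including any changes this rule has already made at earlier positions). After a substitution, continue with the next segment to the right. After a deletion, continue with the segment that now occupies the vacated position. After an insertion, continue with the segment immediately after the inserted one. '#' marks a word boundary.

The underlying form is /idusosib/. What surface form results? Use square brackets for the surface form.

Rule 1 Regressive Voicing Assimilation: no change — [idusosib]
Rule 2 Initial Consonant Epenthesis: [idusosib] → [tidusosib]
Rule 3 Word-Final Devoicing: [tidusosib] → [tidusosip]
Rule 4 Voicing Between Vowels: [tidusosip] → [tiduzozip]

[tiduzozip]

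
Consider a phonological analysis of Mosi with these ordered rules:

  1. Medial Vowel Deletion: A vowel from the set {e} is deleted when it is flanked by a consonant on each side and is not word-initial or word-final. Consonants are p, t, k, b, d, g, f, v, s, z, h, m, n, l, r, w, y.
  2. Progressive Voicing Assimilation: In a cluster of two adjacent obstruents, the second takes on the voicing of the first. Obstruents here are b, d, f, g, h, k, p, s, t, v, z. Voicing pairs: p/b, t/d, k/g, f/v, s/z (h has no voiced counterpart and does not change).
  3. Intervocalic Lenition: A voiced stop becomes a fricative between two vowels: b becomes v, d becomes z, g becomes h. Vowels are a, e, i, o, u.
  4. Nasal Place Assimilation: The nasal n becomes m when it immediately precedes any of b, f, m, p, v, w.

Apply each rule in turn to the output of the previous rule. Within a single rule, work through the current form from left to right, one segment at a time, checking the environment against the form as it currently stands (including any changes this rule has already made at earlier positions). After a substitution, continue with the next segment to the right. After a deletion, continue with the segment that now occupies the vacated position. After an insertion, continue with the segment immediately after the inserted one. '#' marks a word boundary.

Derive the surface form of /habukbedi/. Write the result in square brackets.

[havukpti]

1 Medial Vowel Deletion: [habukbedi] → [habukbdi]
2 Progressive Voicing Assimilation: [habukbdi] → [habukpti]
3 Intervocalic Lenition: [habukpti] → [havukpti]
4 Nasal Place Assimilation: no change — [havukpti]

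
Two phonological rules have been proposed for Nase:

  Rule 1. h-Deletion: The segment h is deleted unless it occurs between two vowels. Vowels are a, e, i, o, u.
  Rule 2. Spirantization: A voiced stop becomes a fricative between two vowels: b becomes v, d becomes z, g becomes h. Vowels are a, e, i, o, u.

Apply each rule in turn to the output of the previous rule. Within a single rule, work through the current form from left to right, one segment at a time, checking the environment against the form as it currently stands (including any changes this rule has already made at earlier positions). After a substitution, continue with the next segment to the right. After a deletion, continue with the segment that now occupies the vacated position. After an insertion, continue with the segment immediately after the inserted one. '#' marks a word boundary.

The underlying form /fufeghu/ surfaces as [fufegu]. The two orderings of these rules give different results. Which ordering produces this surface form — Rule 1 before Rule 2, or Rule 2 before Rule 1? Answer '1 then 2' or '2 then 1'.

2 then 1

Order 1 then 2:
  1 h-Deletion: [fufeghu] → [fufegu]
  2 Spirantization: [fufegu] → [fufehu]
  result: [fufehu]
Order 2 then 1:
  2 Spirantization: no change — [fufeghu]
  1 h-Deletion: [fufeghu] → [fufegu]
  result: [fufegu]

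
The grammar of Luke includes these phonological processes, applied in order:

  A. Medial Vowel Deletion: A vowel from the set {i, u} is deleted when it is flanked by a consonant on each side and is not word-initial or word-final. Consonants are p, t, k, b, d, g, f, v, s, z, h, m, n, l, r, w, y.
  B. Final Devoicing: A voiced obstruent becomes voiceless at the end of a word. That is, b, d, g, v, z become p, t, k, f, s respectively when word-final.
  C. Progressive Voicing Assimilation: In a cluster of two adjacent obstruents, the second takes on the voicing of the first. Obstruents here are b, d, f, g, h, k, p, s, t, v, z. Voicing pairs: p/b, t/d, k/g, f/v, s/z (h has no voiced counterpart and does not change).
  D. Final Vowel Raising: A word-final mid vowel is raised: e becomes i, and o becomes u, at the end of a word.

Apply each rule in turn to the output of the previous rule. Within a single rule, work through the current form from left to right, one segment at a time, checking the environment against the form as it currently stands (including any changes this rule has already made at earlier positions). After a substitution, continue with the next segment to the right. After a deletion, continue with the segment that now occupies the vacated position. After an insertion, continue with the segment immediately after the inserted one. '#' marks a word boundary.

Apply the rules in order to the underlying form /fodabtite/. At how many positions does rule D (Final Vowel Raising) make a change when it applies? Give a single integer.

A Medial Vowel Deletion: [fodabtite] → [fodabtte]
B Final Devoicing: no change — [fodabtte]
C Progressive Voicing Assimilation: [fodabtte] → [fodabdde]
D Final Vowel Raising: [fodabdde] → [fodabddi]
Rule D changed 1 position(s).

1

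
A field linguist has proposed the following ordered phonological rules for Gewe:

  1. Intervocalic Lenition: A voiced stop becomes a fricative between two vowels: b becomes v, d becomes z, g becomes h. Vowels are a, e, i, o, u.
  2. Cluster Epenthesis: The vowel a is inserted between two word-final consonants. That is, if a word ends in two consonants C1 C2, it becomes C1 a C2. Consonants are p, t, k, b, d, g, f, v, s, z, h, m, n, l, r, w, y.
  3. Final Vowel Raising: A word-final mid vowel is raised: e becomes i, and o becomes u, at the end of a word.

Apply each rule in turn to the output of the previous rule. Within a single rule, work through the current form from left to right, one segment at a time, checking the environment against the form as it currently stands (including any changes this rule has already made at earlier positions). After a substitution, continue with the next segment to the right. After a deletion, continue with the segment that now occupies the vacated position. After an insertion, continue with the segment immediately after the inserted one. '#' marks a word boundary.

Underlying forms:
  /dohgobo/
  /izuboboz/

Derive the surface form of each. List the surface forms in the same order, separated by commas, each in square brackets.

/dohgobo/:
  1 Intervocalic Lenition: [dohgobo] → [dohgovo]
  2 Cluster Epenthesis: no change — [dohgovo]
  3 Final Vowel Raising: [dohgovo] → [dohgovu]
/izuboboz/:
  1 Intervocalic Lenition: [izuboboz] → [izuvovoz]
  2 Cluster Epenthesis: no change — [izuvovoz]
  3 Final Vowel Raising: no change — [izuvovoz]

[dohgovu], [izuvovoz]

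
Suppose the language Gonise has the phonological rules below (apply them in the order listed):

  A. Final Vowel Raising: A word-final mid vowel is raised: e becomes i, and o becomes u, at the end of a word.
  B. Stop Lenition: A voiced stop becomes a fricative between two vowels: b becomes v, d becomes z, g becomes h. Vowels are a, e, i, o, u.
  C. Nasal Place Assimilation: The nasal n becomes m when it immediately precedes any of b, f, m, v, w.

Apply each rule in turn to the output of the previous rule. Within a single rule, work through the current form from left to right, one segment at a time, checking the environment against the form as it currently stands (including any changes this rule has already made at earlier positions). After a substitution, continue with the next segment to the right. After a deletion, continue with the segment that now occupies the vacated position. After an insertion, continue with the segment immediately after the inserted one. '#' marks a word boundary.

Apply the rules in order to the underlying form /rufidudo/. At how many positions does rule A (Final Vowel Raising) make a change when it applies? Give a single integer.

A Final Vowel Raising: [rufidudo] → [rufidudu]
B Stop Lenition: [rufidudu] → [rufizuzu]
C Nasal Place Assimilation: no change — [rufizuzu]
Rule A changed 1 position(s).

1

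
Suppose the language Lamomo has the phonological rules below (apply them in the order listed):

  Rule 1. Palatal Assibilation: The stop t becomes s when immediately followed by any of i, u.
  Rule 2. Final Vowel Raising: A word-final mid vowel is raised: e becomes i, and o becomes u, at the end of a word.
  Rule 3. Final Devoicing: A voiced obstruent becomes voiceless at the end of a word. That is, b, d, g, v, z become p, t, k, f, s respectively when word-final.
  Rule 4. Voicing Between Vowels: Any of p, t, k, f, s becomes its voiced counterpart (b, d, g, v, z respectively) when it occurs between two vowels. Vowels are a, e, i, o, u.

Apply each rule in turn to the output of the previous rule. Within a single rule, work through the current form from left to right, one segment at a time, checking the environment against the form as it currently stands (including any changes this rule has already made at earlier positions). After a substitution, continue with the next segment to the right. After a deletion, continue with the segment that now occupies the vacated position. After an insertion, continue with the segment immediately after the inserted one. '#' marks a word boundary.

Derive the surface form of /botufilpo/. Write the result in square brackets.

[bozuvilpu]

Rule 1 Palatal Assibilation: [botufilpo] → [bosufilpo]
Rule 2 Final Vowel Raising: [bosufilpo] → [bosufilpu]
Rule 3 Final Devoicing: no change — [bosufilpu]
Rule 4 Voicing Between Vowels: [bosufilpu] → [bozuvilpu]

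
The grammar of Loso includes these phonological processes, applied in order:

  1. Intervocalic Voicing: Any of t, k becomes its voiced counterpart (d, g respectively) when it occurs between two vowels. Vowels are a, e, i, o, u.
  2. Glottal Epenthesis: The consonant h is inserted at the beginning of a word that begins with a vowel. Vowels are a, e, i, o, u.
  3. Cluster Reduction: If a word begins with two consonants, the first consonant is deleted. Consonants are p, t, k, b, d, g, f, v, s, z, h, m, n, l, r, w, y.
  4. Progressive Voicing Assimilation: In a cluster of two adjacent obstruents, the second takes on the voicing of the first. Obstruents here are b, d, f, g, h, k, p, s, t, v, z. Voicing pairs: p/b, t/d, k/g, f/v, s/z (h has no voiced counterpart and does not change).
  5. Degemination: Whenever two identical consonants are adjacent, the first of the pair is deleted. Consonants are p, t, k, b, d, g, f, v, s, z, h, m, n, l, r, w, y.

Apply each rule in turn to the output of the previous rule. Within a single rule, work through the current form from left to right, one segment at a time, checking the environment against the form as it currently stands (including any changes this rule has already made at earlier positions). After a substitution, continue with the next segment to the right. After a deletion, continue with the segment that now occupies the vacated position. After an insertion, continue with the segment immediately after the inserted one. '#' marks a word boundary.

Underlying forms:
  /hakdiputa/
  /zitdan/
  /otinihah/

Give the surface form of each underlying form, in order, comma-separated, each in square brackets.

/hakdiputa/:
  1 Intervocalic Voicing: [hakdiputa] → [hakdipuda]
  2 Glottal Epenthesis: no change — [hakdipuda]
  3 Cluster Reduction: no change — [hakdipuda]
  4 Progressive Voicing Assimilation: [hakdipuda] → [haktipuda]
  5 Degemination: no change — [haktipuda]
/zitdan/:
  1 Intervocalic Voicing: no change — [zitdan]
  2 Glottal Epenthesis: no change — [zitdan]
  3 Cluster Reduction: no change — [zitdan]
  4 Progressive Voicing Assimilation: [zitdan] → [zittan]
  5 Degemination: [zittan] → [zitan]
/otinihah/:
  1 Intervocalic Voicing: [otinihah] → [odinihah]
  2 Glottal Epenthesis: [odinihah] → [hodinihah]
  3 Cluster Reduction: no change — [hodinihah]
  4 Progressive Voicing Assimilation: no change — [hodinihah]
  5 Degemination: no change — [hodinihah]

[haktipuda], [zitan], [hodinihah]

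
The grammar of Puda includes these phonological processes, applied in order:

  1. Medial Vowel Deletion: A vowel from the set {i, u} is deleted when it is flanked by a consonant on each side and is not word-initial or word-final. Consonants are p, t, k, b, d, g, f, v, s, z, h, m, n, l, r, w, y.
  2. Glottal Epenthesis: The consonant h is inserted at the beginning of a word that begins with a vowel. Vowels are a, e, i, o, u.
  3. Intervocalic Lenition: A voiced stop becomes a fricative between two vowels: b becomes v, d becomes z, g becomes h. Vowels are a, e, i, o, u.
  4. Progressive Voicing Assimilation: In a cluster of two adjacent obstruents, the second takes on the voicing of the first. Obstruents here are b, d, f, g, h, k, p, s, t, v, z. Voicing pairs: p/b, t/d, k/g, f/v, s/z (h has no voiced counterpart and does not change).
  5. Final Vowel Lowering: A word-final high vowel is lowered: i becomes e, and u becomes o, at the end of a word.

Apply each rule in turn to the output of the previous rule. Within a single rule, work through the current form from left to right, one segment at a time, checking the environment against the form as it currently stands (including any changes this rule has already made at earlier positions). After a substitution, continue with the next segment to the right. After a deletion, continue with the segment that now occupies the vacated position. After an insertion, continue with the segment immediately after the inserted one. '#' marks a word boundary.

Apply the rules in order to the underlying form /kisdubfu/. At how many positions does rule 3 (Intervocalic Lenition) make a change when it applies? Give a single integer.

0

1 Medial Vowel Deletion: [kisdubfu] → [ksdbfu]
2 Glottal Epenthesis: no change — [ksdbfu]
3 Intervocalic Lenition: no change — [ksdbfu]
4 Progressive Voicing Assimilation: [ksdbfu] → [kstpfu]
5 Final Vowel Lowering: [kstpfu] → [kstpfo]
Rule 3 changed 0 position(s).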